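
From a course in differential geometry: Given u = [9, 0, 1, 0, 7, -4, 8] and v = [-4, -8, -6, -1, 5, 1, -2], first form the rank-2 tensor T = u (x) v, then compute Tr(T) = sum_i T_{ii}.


The outer product gives T_{ij} = u_i v_j.
The trace (contraction) is Tr(T) = sum_i T_{ii} = sum_i u_i v_i.
Diagonal entries:
T_{11} = u_1 * v_1 = 9 * -4 = -36
T_{22} = u_2 * v_2 = 0 * -8 = 0
T_{33} = u_3 * v_3 = 1 * -6 = -6
T_{44} = u_4 * v_4 = 0 * -1 = 0
T_{55} = u_5 * v_5 = 7 * 5 = 35
T_{66} = u_6 * v_6 = -4 * 1 = -4
T_{77} = u_7 * v_7 = 8 * -2 = -16
Tr(T) = -36 + 0 + -6 + 0 + 35 + -4 + -16 = -27

-27


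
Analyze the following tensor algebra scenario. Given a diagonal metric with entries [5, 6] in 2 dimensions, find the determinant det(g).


For a diagonal metric, the determinant is the product of diagonal entries.
Diagonal entries: 5, 6
det(g) = 5 * 6 = 30

30


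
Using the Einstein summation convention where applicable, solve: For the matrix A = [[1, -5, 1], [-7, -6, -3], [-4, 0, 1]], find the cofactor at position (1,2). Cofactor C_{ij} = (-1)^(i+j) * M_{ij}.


To find cofactor C_{12}, delete row 1 and column 2.
The resulting 2x2 submatrix is: [[-7, -3], [-4, 1]]
Minor M_{12} = -7*1 - -3*-4
  = -7 - 12 = -19
Sign = (-1)^(1+2) = (-1)^3 = -1
Cofactor C_{12} = -1 * -19 = 19

19


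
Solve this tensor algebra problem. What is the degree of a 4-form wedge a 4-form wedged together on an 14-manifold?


The degree of a wedge product is the sum of the degrees of the individual forms.
Degrees: 4, 4
Total degree = 4 + 4 = 8

8


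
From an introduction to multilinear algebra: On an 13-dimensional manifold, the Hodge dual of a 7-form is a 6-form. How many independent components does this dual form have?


The Hodge dual of a p-form on an n-dimensional manifold is an (n-p)-form.
n = 13, p = 7, so dual degree = 13 - 7 = 6
The number of components is C(n, n-p) = C(13, 6) = 1716

1716


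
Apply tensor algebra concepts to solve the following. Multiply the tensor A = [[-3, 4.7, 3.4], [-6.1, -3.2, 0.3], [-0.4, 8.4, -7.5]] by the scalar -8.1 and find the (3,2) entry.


Scalar multiplication: (cA)_{ij} = c * A_{ij}.
c = -8.1
A_{32} = 8.4
(cA)_{32} = -8.1 * 8.4 = -68.04

-68.04


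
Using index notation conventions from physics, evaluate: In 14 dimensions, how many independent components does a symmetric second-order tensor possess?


A symmetric rank-2 tensor in d dimensions has d(d+1)/2 independent components.
d = 14
d(d+1)/2 = 14 * 15 / 2 = 210 / 2 = 105

105


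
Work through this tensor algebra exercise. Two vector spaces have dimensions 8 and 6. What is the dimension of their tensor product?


The dimension of a tensor product is the product of dimensions.
dim(V) = 8, dim(W) = 6
dim(V (x) W) = 8 * 6 = 48

48


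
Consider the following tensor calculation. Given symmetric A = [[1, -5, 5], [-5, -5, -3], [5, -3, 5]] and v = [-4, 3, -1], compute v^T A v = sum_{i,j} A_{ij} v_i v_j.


First compute Av:
(Av)_1 = 1*-4 + -5*3 + 5*-1 = -24
(Av)_2 = -5*-4 + -5*3 + -3*-1 = 8
(Av)_3 = 5*-4 + -3*3 + 5*-1 = -34
Av = [-24, 8, -34]
Then v^T (Av) = -4*-24 + 3*8 + -1*-34
= 96 + 24 + 34 = 154

154


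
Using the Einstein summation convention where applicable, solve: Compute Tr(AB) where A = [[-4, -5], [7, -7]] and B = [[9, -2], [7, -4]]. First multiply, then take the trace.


Tr(AB) = sum_i (AB)_{ii} where (AB)_{ii} = sum_k A_{ik} B_{ki}.
(AB)_{11} = -4*9 + -5*7 = -71
(AB)_{22} = 7*-2 + -7*-4 = 14
Tr(AB) = -71 + 14 = -57

-57


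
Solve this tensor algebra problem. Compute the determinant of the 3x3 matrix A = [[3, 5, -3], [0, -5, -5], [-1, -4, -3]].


Expanding along the first row, det(A) = a11*M_11 - a12*M_12 + a13*M_13, where M_1j is the (1,j) minor.
Minor M_11 = -5*-3 - -5*-4 = -5
Minor M_12 = 0*-3 - -5*-1 = -5
Minor M_13 = 0*-4 - -5*-1 = -5
det = 3*(-5) - 5*(-5) + -3*(-5)
    = -15 - -25 + 15
    = 25

25


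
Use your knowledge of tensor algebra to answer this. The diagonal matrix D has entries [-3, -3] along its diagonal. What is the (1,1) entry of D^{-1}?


For a diagonal matrix, the inverse has entries (D^{-1})_{ii} = 1/d_{ii}.
The diagonal entries are: d_{11} = -3, d_{22} = -3
We need (D^{-1})_{11} = 1/d_{11} = 1/-3 = -1/3

-1/3


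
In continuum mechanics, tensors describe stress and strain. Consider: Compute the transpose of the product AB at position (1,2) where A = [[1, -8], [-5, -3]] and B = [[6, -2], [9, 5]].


(AB)^T_{ij} = (AB)_{ji} = sum_k A_{jk} B_{ki}.
For i=1, j=2 we need (AB)_{21}:
A_{21} * B_{11} = -5 * 6 = -30
A_{22} * B_{21} = -3 * 9 = -27
Sum = -30 + -27 = -57

-57


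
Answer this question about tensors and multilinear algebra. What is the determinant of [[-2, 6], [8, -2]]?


For a 2x2 matrix [[a, b], [c, d]], det = a*d - b*c.
a = -2, b = 6, c = 8, d = -2
a*d = -2 * -2 = 4
b*c = 6 * 8 = 48
det = 4 - 48 = -44

-44


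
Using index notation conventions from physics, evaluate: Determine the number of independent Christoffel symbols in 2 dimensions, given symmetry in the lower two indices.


Christoffel symbols Gamma^k_{ij} are symmetric in i,j, so there are d * d(d+1)/2 independent symbols.
d = 2
d(d+1)/2 = 2 * 3 / 2 = 3
Total = 2 * 3 = 6

6


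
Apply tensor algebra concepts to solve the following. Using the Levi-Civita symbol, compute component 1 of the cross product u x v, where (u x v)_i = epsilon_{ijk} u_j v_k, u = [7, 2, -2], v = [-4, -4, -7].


(u x v)_1 = sum_{j,k} epsilon_{1jk} u_j v_k. Only permutations of (1,2,3) contribute; the two non-zero terms are:
eps_{123} u_2 v_3 = 1 * 2 * -7 = -14
eps_{132} u_3 v_2 = -1 * -2 * -4 = -8
(u x v)_1 = -22

-22


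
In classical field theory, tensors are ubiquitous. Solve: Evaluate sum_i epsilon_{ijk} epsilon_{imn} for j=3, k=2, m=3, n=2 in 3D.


Using the identity: epsilon_{ijk} epsilon_{imn} = delta_{jm} delta_{kn} - delta_{jn} delta_{km}.
delta_{33} = 1
delta_{22} = 1
delta_{32} = 0
delta_{23} = 0
Result = 1 * 1 - 0 * 0 = 1 - 0 = 1

1


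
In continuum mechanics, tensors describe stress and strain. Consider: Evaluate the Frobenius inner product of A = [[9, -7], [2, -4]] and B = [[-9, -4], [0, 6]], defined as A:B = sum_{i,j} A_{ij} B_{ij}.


A:B = sum over all i,j of A_{ij} * B_{ij}.
Row 1: 9*-9=-81, -7*-4=28 => row sum = -53
Row 2: 2*0=0, -4*6=-24 => row sum = -24
Total = -53 + -24 = -77

-77


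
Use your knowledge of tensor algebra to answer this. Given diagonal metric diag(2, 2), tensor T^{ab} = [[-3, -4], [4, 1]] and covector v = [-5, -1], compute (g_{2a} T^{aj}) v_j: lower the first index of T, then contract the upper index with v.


Step 1: lower the first index. For a diagonal metric, g_{ia} T^{aj} = g_{ii} T^{ij} (no sum on i).
g_{22} = 2
S_2{}^1 = 2 * T^{21} = 2 * 4 = 8
S_2{}^2 = 2 * T^{22} = 2 * 1 = 2
Step 2: contract S_2{}^j with v_j.
S_2{}^1 * v_1 = 8 * -5 = -40
S_2{}^2 * v_2 = 2 * -1 = -2
Result = -40 + -2 = -42

-42


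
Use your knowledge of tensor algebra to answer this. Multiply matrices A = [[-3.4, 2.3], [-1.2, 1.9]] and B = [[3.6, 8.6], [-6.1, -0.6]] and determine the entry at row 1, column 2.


(AB)_{ij} = sum_k A_{ik} B_{kj}.
For i=1, j=2:
A_{11} * B_{12} = -3.4 * 8.6 = -29.24
A_{12} * B_{22} = 2.3 * -0.6 = -1.38
Sum = -29.24 + -1.38 = -30.62

-30.62


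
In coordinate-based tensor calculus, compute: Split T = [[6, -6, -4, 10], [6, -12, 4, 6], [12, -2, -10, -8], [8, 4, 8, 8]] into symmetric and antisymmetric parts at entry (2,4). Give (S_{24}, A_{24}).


T_{24} = 6
T_{42} = 4
S_{24} = (6 + 4)/2 = 10/2 = 5
A_{24} = (6 - 4)/2 = 2/2 = 1
Check: S + A = 5 + 1 = 6 = T_{24}.

(5, 1)


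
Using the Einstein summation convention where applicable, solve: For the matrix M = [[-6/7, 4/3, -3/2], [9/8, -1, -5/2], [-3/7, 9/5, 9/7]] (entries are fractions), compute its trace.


The trace is the sum of diagonal entries.
Diagonal: M[1,1] = -6/7, M[2,2] = -1, M[3,3] = 9/7
Tr(M) = -6/7 + -1 + 9/7
Computing step by step:
After adding M[1,1]: -6/7
After adding M[2,2]: -13/7
After adding M[3,3]: -4/7
Tr(M) = -4/7

-4/7


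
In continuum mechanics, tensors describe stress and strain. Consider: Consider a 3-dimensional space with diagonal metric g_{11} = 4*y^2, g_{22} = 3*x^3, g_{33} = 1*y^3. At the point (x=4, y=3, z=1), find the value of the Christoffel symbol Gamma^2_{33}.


For a diagonal metric, Gamma^k_{ij} = (1/2) g^{kk} (dg_{ik}/dx_j + dg_{jk}/dx_i - dg_{ij}/dx_k).
The metric is diagonal, so g_{ab} = 0 for a != b.
At the given point: g_{11} = 36, g_{22} = 192, g_{33} = 27
g^{22} = 1/192
dg_{32}/dx_3 = 0 (off-diagonal)
dg_{32}/dx_3 = 0 (off-diagonal)
dg_{33}/dx_2 = dg_{33}/dx_2 = 27
Numerator = 0 + 0 - 27 = -27
Gamma^2_{33} = -27 / (2 * 192) = -9/128

-9/128


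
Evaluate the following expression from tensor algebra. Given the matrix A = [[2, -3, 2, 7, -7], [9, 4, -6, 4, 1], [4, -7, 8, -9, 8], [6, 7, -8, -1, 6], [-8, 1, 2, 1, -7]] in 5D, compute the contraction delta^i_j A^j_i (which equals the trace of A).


The contraction (trace) of a rank-2 tensor is the sum of its diagonal elements.
Diagonal entries: A[1,1] = 2, A[2,2] = 4, A[3,3] = 8, A[4,4] = -1, A[5,5] = -7
Tr(A) = 2 + 4 + 8 + -1 + -7 = 6

6


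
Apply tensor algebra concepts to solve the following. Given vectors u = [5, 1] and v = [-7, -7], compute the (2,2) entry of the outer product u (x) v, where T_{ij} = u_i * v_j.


The outer product entry T_{ij} = u_i * v_j.
We need i=2, j=2.
u_2 = 1, v_2 = -7
T_{2,2} = 1 * -7 = -7

-7


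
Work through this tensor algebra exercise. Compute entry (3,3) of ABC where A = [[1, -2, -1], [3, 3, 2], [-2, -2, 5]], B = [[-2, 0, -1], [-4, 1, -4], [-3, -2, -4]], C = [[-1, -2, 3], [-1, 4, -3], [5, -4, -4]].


(ABC)_{33} = sum_m (AB)_{3m} C_{m3}. First compute row 3 of AB.
(AB)_{31} = -2*-2 + -2*-4 + 5*-3 = -3
(AB)_{32} = -2*0 + -2*1 + 5*-2 = -12
(AB)_{33} = -2*-1 + -2*-4 + 5*-4 = -10
Now contract with column 3 of C:
(AB)_{31} * C_{13} = -3 * 3 = -9
(AB)_{32} * C_{23} = -12 * -3 = 36
(AB)_{33} * C_{33} = -10 * -4 = 40
(ABC)_{33} = -9 + 36 + 40 = 67

67


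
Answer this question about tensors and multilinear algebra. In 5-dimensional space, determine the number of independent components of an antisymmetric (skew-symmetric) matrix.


An antisymmetric rank-2 tensor satisfies A_{ij} = -A_{ji}, so diagonal entries are zero.
The independent components are the upper-triangular entries: C(n, 2) = n(n-1)/2.
n = 5
C(5, 2) = 5 * 4 / 2 = 20 / 2 = 10

10


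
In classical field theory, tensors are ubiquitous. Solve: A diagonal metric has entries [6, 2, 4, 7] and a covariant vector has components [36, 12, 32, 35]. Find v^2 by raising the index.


To raise an index with a diagonal metric: v^i = v_i / g_{ii}.
For index 2: v_2 = 12, g_{22} = 2
v^2 = 12 / 2 = 6

6


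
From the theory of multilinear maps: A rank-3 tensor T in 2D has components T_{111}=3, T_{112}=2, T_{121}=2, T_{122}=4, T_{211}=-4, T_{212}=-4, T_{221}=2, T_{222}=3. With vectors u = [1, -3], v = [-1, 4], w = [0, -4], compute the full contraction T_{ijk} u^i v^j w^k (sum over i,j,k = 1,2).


S = sum over i,j,k of T_{ijk} u_i v_j w_k. Expanding all 8 terms:
T_{111}*u_1*v_1*w_1 = 3*1*-1*0 = 0  (running total: 0)
T_{112}*u_1*v_1*w_2 = 2*1*-1*-4 = 8  (running total: 8)
T_{121}*u_1*v_2*w_1 = 2*1*4*0 = 0  (running total: 8)
T_{122}*u_1*v_2*w_2 = 4*1*4*-4 = -64  (running total: -56)
T_{211}*u_2*v_1*w_1 = -4*-3*-1*0 = 0  (running total: -56)
T_{212}*u_2*v_1*w_2 = -4*-3*-1*-4 = 48  (running total: -8)
T_{221}*u_2*v_2*w_1 = 2*-3*4*0 = 0  (running total: -8)
T_{222}*u_2*v_2*w_2 = 3*-3*4*-4 = 144  (running total: 136)
S = 136

136


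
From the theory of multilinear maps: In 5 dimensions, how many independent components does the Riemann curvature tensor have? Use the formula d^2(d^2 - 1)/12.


The Riemann tensor in d dimensions has d^2(d^2 - 1)/12 independent components.
d = 5, so d^2 = 25
d^2 - 1 = 24
d^2(d^2 - 1) = 25 * 24 = 600
Divide by 12: 600 / 12 = 50

50


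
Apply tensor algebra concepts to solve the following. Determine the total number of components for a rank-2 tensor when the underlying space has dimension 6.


The number of components of a rank-r tensor in d dimensions is d^r.
Here d = 6 and r = 2.
6^2 = 36

36


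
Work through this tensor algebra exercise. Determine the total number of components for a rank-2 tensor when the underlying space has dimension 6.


The number of components of a rank-r tensor in d dimensions is d^r.
Here d = 6 and r = 2.
6^2 = 36

36


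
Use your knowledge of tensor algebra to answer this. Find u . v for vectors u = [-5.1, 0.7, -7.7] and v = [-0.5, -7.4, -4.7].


The inner product u . v = sum of u_i * v_i.
Term-by-term: -5.1 * -0.5, 0.7 * -7.4, -7.7 * -4.7
Products: 2.55, -5.18, 36.19
Sum = 2.55 + -5.18 + 36.19 = 33.56

33.56


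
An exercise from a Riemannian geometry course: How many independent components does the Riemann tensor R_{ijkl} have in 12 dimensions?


The Riemann tensor in d dimensions has d^2(d^2 - 1)/12 independent components.
d = 12, so d^2 = 144
d^2 - 1 = 143
d^2(d^2 - 1) = 144 * 143 = 20592
Divide by 12: 20592 / 12 = 1716

1716


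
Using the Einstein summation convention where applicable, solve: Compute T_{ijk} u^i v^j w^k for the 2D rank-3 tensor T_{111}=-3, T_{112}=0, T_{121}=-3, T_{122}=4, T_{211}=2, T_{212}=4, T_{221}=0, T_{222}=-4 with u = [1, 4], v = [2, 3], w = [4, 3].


S = sum over i,j,k of T_{ijk} u_i v_j w_k. Expanding all 8 terms:
T_{111}*u_1*v_1*w_1 = -3*1*2*4 = -24  (running total: -24)
T_{112}*u_1*v_1*w_2 = 0*1*2*3 = 0  (running total: -24)
T_{121}*u_1*v_2*w_1 = -3*1*3*4 = -36  (running total: -60)
T_{122}*u_1*v_2*w_2 = 4*1*3*3 = 36  (running total: -24)
T_{211}*u_2*v_1*w_1 = 2*4*2*4 = 64  (running total: 40)
T_{212}*u_2*v_1*w_2 = 4*4*2*3 = 96  (running total: 136)
T_{221}*u_2*v_2*w_1 = 0*4*3*4 = 0  (running total: 136)
T_{222}*u_2*v_2*w_2 = -4*4*3*3 = -144  (running total: -8)
S = -8

-8


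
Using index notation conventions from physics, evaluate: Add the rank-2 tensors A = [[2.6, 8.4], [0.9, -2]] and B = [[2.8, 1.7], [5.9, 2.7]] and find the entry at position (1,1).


Tensor addition is component-wise: (A + B)_{ij} = A_{ij} + B_{ij}.
A_{11} = 2.6
B_{11} = 2.8
(A + B)_{11} = 2.6 + 2.8 = 5.4

5.4


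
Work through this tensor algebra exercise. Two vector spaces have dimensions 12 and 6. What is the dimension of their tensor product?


The dimension of a tensor product is the product of dimensions.
dim(V) = 12, dim(W) = 6
dim(V (x) W) = 12 * 6 = 72

72


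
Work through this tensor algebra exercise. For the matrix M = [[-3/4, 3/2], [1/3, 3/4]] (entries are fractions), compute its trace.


The trace is the sum of diagonal entries.
Diagonal: M[1,1] = -3/4, M[2,2] = 3/4
Tr(M) = -3/4 + 3/4
Computing step by step:
After adding M[1,1]: -3/4
After adding M[2,2]: 0
Tr(M) = 0

0


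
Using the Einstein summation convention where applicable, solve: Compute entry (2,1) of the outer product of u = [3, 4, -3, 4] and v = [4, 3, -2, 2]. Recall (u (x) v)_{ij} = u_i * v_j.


The outer product entry T_{ij} = u_i * v_j.
We need i=2, j=1.
u_2 = 4, v_1 = 4
T_{2,1} = 4 * 4 = 16

16


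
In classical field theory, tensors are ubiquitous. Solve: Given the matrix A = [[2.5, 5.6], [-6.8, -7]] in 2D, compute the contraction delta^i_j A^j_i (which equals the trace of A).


The contraction (trace) of a rank-2 tensor is the sum of its diagonal elements.
Diagonal entries: A[1,1] = 2.5, A[2,2] = -7
Tr(A) = 2.5 + -7 = -4.5

-4.5


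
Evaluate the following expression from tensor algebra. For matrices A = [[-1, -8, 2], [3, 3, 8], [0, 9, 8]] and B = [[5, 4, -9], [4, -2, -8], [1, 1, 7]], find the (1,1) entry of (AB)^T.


(AB)^T_{ij} = (AB)_{ji} = sum_k A_{jk} B_{ki}.
For i=1, j=1 we need (AB)_{11}:
A_{11} * B_{11} = -1 * 5 = -5
A_{12} * B_{21} = -8 * 4 = -32
A_{13} * B_{31} = 2 * 1 = 2
Sum = -5 + -32 + 2 = -35

-35


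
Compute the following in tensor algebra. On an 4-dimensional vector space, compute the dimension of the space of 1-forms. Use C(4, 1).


The dimension of the space of p-forms on an n-dimensional space is C(n, p).
n = 4, p = 1
C(4, 1) = 4! / (1! * 3!) = 4

4


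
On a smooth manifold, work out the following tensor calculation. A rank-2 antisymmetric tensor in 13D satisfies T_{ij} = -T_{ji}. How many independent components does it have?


An antisymmetric rank-2 tensor satisfies A_{ij} = -A_{ji}, so diagonal entries are zero.
The independent components are the upper-triangular entries: C(n, 2) = n(n-1)/2.
n = 13
C(13, 2) = 13 * 12 / 2 = 156 / 2 = 78

78


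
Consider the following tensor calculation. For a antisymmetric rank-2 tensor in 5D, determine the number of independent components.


A antisymmetric rank-2 tensor in d dimensions has d(d-1)/2 independent components.
d = 5
d(d-1)/2 = 5 * 4 / 2 = 20 / 2 = 10

10


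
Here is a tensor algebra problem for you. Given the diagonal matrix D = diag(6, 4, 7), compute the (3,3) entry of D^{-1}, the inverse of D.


For a diagonal matrix, the inverse has entries (D^{-1})_{ii} = 1/d_{ii}.
The diagonal entries are: d_{11} = 6, d_{22} = 4, d_{33} = 7
We need (D^{-1})_{33} = 1/d_{33} = 1/7 = 1/7

1/7


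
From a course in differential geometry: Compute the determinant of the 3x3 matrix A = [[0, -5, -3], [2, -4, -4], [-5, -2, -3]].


Expanding along the first row, det(A) = a11*M_11 - a12*M_12 + a13*M_13, where M_1j is the (1,j) minor.
Minor M_11 = -4*-3 - -4*-2 = 4
Minor M_12 = 2*-3 - -4*-5 = -26
Minor M_13 = 2*-2 - -4*-5 = -24
det = 0*(4) - -5*(-26) + -3*(-24)
    = 0 - 130 + 72
    = -58

-58


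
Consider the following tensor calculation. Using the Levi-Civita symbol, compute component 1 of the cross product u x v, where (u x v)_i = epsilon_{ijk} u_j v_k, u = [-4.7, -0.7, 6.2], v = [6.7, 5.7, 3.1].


(u x v)_1 = sum_{j,k} epsilon_{1jk} u_j v_k. Only permutations of (1,2,3) contribute; the two non-zero terms are:
eps_{123} u_2 v_3 = 1 * -0.7 * 3.1 = -2.17
eps_{132} u_3 v_2 = -1 * 6.2 * 5.7 = -35.34
(u x v)_1 = -37.51

-37.51


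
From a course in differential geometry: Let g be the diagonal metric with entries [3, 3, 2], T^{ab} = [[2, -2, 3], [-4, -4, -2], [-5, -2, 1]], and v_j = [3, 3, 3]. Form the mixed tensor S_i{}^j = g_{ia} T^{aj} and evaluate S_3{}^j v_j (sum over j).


Step 1: lower the first index. For a diagonal metric, g_{ia} T^{aj} = g_{ii} T^{ij} (no sum on i).
g_{33} = 2
S_3{}^1 = 2 * T^{31} = 2 * -5 = -10
S_3{}^2 = 2 * T^{32} = 2 * -2 = -4
S_3{}^3 = 2 * T^{33} = 2 * 1 = 2
Step 2: contract S_3{}^j with v_j.
S_3{}^1 * v_1 = -10 * 3 = -30
S_3{}^2 * v_2 = -4 * 3 = -12
S_3{}^3 * v_3 = 2 * 3 = 6
Result = -30 + -12 + 6 = -36

-36


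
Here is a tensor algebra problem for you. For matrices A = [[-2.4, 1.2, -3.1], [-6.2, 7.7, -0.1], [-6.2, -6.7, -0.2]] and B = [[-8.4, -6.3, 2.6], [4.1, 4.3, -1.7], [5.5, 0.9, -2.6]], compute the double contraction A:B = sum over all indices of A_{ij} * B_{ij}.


A:B = sum over all i,j of A_{ij} * B_{ij}.
Row 1: -2.4*-8.4=20.16, 1.2*-6.3=-7.56, -3.1*2.6=-8.06 => row sum = 4.54
Row 2: -6.2*4.1=-25.42, 7.7*4.3=33.11, -0.1*-1.7=0.17 => row sum = 7.86
Row 3: -6.2*5.5=-34.1, -6.7*0.9=-6.03, -0.2*-2.6=0.52 => row sum = -39.61
Total = 4.54 + 7.86 + -39.61 = -27.21

-27.21


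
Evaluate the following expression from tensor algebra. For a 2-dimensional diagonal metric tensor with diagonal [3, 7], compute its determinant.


For a diagonal metric, the determinant is the product of diagonal entries.
Diagonal entries: 3, 7
det(g) = 3 * 7 = 21

21


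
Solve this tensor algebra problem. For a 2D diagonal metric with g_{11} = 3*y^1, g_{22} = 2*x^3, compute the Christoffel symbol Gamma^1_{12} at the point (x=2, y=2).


For a diagonal metric, Gamma^k_{ij} = (1/2) g^{kk} (dg_{ik}/dx_j + dg_{jk}/dx_i - dg_{ij}/dx_k).
The metric is diagonal, so g_{ab} = 0 for a != b.
At the given point: g_{11} = 6, g_{22} = 16
g^{11} = 1/6
dg_{11}/dx_2 = dg_{11}/dx_2 = 3
dg_{21}/dx_1 = 0 (off-diagonal)
dg_{12}/dx_1 = 0 (off-diagonal)
Numerator = 3 + 0 - 0 = 3
Gamma^1_{12} = 3 / (2 * 6) = 1/4

1/4


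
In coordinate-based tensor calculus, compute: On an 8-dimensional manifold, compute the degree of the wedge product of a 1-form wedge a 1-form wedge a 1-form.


The degree of a wedge product is the sum of the degrees of the individual forms.
Degrees: 1, 1, 1
Total degree = 1 + 1 + 1 = 3

3


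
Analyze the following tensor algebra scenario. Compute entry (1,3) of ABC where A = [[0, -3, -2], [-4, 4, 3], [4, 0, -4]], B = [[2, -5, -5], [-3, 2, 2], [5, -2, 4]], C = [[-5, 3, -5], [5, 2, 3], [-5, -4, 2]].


(ABC)_{13} = sum_m (AB)_{1m} C_{m3}. First compute row 1 of AB.
(AB)_{11} = 0*2 + -3*-3 + -2*5 = -1
(AB)_{12} = 0*-5 + -3*2 + -2*-2 = -2
(AB)_{13} = 0*-5 + -3*2 + -2*4 = -14
Now contract with column 3 of C:
(AB)_{11} * C_{13} = -1 * -5 = 5
(AB)_{12} * C_{23} = -2 * 3 = -6
(AB)_{13} * C_{33} = -14 * 2 = -28
(ABC)_{13} = 5 + -6 + -28 = -29

-29


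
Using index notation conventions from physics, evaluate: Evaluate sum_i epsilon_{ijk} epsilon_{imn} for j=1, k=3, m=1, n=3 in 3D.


Using the identity: epsilon_{ijk} epsilon_{imn} = delta_{jm} delta_{kn} - delta_{jn} delta_{km}.
delta_{11} = 1
delta_{33} = 1
delta_{13} = 0
delta_{31} = 0
Result = 1 * 1 - 0 * 0 = 1 - 0 = 1

1


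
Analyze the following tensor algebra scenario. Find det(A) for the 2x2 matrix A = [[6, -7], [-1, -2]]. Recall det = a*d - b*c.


For a 2x2 matrix [[a, b], [c, d]], det = a*d - b*c.
a = 6, b = -7, c = -1, d = -2
a*d = 6 * -2 = -12
b*c = -7 * -1 = 7
det = -12 - 7 = -19

-19


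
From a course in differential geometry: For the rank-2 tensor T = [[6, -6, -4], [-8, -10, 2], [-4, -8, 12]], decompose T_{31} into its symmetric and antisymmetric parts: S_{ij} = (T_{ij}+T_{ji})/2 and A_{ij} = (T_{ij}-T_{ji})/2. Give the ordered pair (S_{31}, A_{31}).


T_{31} = -4
T_{13} = -4
S_{31} = (-4 + -4)/2 = -8/2 = -4
A_{31} = (-4 - -4)/2 = 0/2 = 0
Check: S + A = -4 + 0 = -4 = T_{31}.

(-4, 0)


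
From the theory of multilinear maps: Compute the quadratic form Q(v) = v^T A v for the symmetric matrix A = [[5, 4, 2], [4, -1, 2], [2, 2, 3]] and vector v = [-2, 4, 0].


First compute Av:
(Av)_1 = 5*-2 + 4*4 + 2*0 = 6
(Av)_2 = 4*-2 + -1*4 + 2*0 = -12
(Av)_3 = 2*-2 + 2*4 + 3*0 = 4
Av = [6, -12, 4]
Then v^T (Av) = -2*6 + 4*-12 + 0*4
= -12 + -48 + 0 = -60

-60


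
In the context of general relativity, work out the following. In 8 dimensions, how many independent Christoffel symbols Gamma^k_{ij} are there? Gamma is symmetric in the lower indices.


Christoffel symbols Gamma^k_{ij} are symmetric in i,j, so there are d * d(d+1)/2 independent symbols.
d = 8
d(d+1)/2 = 8 * 9 / 2 = 36
Total = 8 * 36 = 288

288


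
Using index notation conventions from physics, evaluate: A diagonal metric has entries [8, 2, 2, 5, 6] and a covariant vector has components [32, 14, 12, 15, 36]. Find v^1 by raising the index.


To raise an index with a diagonal metric: v^i = v_i / g_{ii}.
For index 1: v_1 = 32, g_{11} = 8
v^1 = 32 / 8 = 4

4


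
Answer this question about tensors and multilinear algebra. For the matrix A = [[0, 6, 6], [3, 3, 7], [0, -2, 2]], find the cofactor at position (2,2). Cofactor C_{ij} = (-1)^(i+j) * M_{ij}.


To find cofactor C_{22}, delete row 2 and column 2.
The resulting 2x2 submatrix is: [[0, 6], [0, 2]]
Minor M_{22} = 0*2 - 6*0
  = 0 - 0 = 0
Sign = (-1)^(2+2) = (-1)^4 = 1
Cofactor C_{22} = 1 * 0 = 0

0


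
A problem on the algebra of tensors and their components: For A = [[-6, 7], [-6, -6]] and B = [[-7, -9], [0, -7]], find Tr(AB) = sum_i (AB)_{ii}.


Tr(AB) = sum_i (AB)_{ii} where (AB)_{ii} = sum_k A_{ik} B_{ki}.
(AB)_{11} = -6*-7 + 7*0 = 42
(AB)_{22} = -6*-9 + -6*-7 = 96
Tr(AB) = 42 + 96 = 138

138


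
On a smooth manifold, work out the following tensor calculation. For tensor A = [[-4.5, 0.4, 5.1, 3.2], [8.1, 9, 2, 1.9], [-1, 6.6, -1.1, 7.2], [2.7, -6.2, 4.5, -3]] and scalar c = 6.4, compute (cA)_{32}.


Scalar multiplication: (cA)_{ij} = c * A_{ij}.
c = 6.4
A_{32} = 6.6
(cA)_{32} = 6.4 * 6.6 = 42.24

42.24


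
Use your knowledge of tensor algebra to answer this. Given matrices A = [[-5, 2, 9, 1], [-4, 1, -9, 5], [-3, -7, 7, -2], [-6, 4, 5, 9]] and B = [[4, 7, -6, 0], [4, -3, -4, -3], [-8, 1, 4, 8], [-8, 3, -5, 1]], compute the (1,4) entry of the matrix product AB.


(AB)_{ij} = sum_k A_{ik} B_{kj}.
For i=1, j=4:
A_{11} * B_{14} = -5 * 0 = 0
A_{12} * B_{24} = 2 * -3 = -6
A_{13} * B_{34} = 9 * 8 = 72
A_{14} * B_{44} = 1 * 1 = 1
Sum = 0 + -6 + 72 + 1 = 67

67


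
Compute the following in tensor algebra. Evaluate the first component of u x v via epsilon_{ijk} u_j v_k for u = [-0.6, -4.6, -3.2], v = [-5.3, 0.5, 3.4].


(u x v)_1 = sum_{j,k} epsilon_{1jk} u_j v_k. Only permutations of (1,2,3) contribute; the two non-zero terms are:
eps_{123} u_2 v_3 = 1 * -4.6 * 3.4 = -15.64
eps_{132} u_3 v_2 = -1 * -3.2 * 0.5 = 1.6
(u x v)_1 = -14.04

-14.04


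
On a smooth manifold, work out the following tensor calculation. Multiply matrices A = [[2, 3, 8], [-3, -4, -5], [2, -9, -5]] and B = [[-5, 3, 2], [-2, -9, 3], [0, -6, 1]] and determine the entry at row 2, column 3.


(AB)_{ij} = sum_k A_{ik} B_{kj}.
For i=2, j=3:
A_{21} * B_{13} = -3 * 2 = -6
A_{22} * B_{23} = -4 * 3 = -12
A_{23} * B_{33} = -5 * 1 = -5
Sum = -6 + -12 + -5 = -23

-23


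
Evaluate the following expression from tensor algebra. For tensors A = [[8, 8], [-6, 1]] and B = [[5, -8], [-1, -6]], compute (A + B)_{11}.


Tensor addition is component-wise: (A + B)_{ij} = A_{ij} + B_{ij}.
A_{11} = 8
B_{11} = 5
(A + B)_{11} = 8 + 5 = 13

13


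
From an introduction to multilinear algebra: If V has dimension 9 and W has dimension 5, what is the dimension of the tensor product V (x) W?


The dimension of a tensor product is the product of dimensions.
dim(V) = 9, dim(W) = 5
dim(V (x) W) = 9 * 5 = 45

45


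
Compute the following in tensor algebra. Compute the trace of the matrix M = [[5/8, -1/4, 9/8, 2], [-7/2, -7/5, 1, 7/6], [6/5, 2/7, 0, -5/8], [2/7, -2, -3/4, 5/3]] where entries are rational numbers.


The trace is the sum of diagonal entries.
Diagonal: M[1,1] = 5/8, M[2,2] = -7/5, M[3,3] = 0, M[4,4] = 5/3
Tr(M) = 5/8 + -7/5 + 0 + 5/3
Computing step by step:
After adding M[1,1]: 5/8
After adding M[2,2]: -31/40
After adding M[3,3]: -31/40
After adding M[4,4]: 107/120
Tr(M) = 107/120

107/120


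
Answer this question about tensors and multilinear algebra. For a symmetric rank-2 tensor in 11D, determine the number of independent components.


A symmetric rank-2 tensor in d dimensions has d(d+1)/2 independent components.
d = 11
d(d+1)/2 = 11 * 12 / 2 = 132 / 2 = 66

66


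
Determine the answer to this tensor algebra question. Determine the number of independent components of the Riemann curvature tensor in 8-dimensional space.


The Riemann tensor in d dimensions has d^2(d^2 - 1)/12 independent components.
d = 8, so d^2 = 64
d^2 - 1 = 63
d^2(d^2 - 1) = 64 * 63 = 4032
Divide by 12: 4032 / 12 = 336

336


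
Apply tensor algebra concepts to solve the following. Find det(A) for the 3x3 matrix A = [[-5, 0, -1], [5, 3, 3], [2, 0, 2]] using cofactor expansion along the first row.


Expanding along the first row, det(A) = a11*M_11 - a12*M_12 + a13*M_13, where M_1j is the (1,j) minor.
Minor M_11 = 3*2 - 3*0 = 6
Minor M_12 = 5*2 - 3*2 = 4
Minor M_13 = 5*0 - 3*2 = -6
det = -5*(6) - 0*(4) + -1*(-6)
    = -30 - 0 + 6
    = -24

-24


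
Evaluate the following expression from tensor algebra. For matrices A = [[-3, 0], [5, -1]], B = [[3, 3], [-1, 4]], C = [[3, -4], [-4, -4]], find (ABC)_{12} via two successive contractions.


(ABC)_{12} = sum_m (AB)_{1m} C_{m2}. First compute row 1 of AB.
(AB)_{11} = -3*3 + 0*-1 = -9
(AB)_{12} = -3*3 + 0*4 = -9
Now contract with column 2 of C:
(AB)_{11} * C_{12} = -9 * -4 = 36
(AB)_{12} * C_{22} = -9 * -4 = 36
(ABC)_{12} = 36 + 36 = 72

72


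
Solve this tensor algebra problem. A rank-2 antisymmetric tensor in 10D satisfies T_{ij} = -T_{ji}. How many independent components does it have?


An antisymmetric rank-2 tensor satisfies A_{ij} = -A_{ji}, so diagonal entries are zero.
The independent components are the upper-triangular entries: C(n, 2) = n(n-1)/2.
n = 10
C(10, 2) = 10 * 9 / 2 = 90 / 2 = 45

45


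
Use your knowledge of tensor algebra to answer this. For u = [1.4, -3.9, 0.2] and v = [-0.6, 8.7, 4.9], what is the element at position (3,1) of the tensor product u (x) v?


The outer product entry T_{ij} = u_i * v_j.
We need i=3, j=1.
u_3 = 0.2, v_1 = -0.6
T_{3,1} = 0.2 * -0.6 = -0.12

-0.12


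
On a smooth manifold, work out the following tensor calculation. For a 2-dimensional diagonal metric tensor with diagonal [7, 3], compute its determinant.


For a diagonal metric, the determinant is the product of diagonal entries.
Diagonal entries: 7, 3
det(g) = 7 * 3 = 21

21


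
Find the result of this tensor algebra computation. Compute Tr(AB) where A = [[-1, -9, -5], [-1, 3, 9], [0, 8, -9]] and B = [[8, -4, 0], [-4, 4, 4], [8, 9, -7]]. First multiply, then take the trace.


Tr(AB) = sum_i (AB)_{ii} where (AB)_{ii} = sum_k A_{ik} B_{ki}.
(AB)_{11} = -1*8 + -9*-4 + -5*8 = -12
(AB)_{22} = -1*-4 + 3*4 + 9*9 = 97
(AB)_{33} = 0*0 + 8*4 + -9*-7 = 95
Tr(AB) = -12 + 97 + 95 = 180

180


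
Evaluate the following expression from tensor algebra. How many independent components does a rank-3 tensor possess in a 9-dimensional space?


The number of components of a rank-r tensor in d dimensions is d^r.
Here d = 9 and r = 3.
9^3 = 729

729


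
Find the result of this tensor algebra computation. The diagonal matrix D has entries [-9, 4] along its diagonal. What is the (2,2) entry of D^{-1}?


For a diagonal matrix, the inverse has entries (D^{-1})_{ii} = 1/d_{ii}.
The diagonal entries are: d_{11} = -9, d_{22} = 4
We need (D^{-1})_{22} = 1/d_{22} = 1/4 = 1/4

1/4


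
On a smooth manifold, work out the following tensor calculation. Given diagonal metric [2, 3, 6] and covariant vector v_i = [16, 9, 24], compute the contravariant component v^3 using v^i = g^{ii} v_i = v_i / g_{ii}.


To raise an index with a diagonal metric: v^i = v_i / g_{ii}.
For index 3: v_3 = 24, g_{33} = 6
v^3 = 24 / 6 = 4

4


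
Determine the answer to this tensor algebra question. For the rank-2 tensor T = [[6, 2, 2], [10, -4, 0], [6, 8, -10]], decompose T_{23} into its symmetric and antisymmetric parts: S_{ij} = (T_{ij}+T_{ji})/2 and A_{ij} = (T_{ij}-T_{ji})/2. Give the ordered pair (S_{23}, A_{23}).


T_{23} = 0
T_{32} = 8
S_{23} = (0 + 8)/2 = 8/2 = 4
A_{23} = (0 - 8)/2 = -8/2 = -4
Check: S + A = 4 + -4 = 0 = T_{23}.

(4, -4)


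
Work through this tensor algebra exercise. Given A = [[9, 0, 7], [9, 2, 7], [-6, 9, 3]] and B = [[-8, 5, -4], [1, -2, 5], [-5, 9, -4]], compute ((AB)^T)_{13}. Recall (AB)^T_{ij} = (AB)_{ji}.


(AB)^T_{ij} = (AB)_{ji} = sum_k A_{jk} B_{ki}.
For i=1, j=3 we need (AB)_{31}:
A_{31} * B_{11} = -6 * -8 = 48
A_{32} * B_{21} = 9 * 1 = 9
A_{33} * B_{31} = 3 * -5 = -15
Sum = 48 + 9 + -15 = 42

42


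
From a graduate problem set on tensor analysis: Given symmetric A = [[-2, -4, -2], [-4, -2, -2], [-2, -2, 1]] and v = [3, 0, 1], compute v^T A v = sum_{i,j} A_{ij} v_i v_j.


First compute Av:
(Av)_1 = -2*3 + -4*0 + -2*1 = -8
(Av)_2 = -4*3 + -2*0 + -2*1 = -14
(Av)_3 = -2*3 + -2*0 + 1*1 = -5
Av = [-8, -14, -5]
Then v^T (Av) = 3*-8 + 0*-14 + 1*-5
= -24 + 0 + -5 = -29

-29


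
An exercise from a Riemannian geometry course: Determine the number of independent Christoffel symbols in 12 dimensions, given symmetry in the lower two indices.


Christoffel symbols Gamma^k_{ij} are symmetric in i,j, so there are d * d(d+1)/2 independent symbols.
d = 12
d(d+1)/2 = 12 * 13 / 2 = 78
Total = 12 * 78 = 936

936


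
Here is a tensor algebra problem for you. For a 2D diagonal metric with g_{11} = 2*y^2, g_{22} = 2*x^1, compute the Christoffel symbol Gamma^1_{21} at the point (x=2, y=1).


For a diagonal metric, Gamma^k_{ij} = (1/2) g^{kk} (dg_{ik}/dx_j + dg_{jk}/dx_i - dg_{ij}/dx_k).
The metric is diagonal, so g_{ab} = 0 for a != b.
At the given point: g_{11} = 2, g_{22} = 4
g^{11} = 1/2
dg_{21}/dx_1 = 0 (off-diagonal)
dg_{11}/dx_2 = dg_{11}/dx_2 = 4
dg_{21}/dx_1 = 0 (off-diagonal)
Numerator = 0 + 4 - 0 = 4
Gamma^1_{21} = 4 / (2 * 2) = 1

1


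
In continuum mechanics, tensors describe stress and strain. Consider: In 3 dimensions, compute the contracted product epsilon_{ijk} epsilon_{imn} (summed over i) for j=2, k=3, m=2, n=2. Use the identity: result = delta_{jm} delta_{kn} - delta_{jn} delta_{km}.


Using the identity: epsilon_{ijk} epsilon_{imn} = delta_{jm} delta_{kn} - delta_{jn} delta_{km}.
delta_{22} = 1
delta_{32} = 0
delta_{22} = 1
delta_{32} = 0
Result = 1 * 0 - 1 * 0 = 0 - 0 = 0

0


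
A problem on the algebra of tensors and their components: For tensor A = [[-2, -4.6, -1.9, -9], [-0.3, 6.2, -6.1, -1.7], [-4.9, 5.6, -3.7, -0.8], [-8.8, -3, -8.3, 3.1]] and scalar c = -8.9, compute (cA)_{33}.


Scalar multiplication: (cA)_{ij} = c * A_{ij}.
c = -8.9
A_{33} = -3.7
(cA)_{33} = -8.9 * -3.7 = 32.93

32.93


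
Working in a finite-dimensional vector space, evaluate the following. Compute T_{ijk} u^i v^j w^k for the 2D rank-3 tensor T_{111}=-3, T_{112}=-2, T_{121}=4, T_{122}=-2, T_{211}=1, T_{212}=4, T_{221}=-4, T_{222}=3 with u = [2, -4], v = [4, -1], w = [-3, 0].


S = sum over i,j,k of T_{ijk} u_i v_j w_k. Expanding all 8 terms:
T_{111}*u_1*v_1*w_1 = -3*2*4*-3 = 72  (running total: 72)
T_{112}*u_1*v_1*w_2 = -2*2*4*0 = 0  (running total: 72)
T_{121}*u_1*v_2*w_1 = 4*2*-1*-3 = 24  (running total: 96)
T_{122}*u_1*v_2*w_2 = -2*2*-1*0 = 0  (running total: 96)
T_{211}*u_2*v_1*w_1 = 1*-4*4*-3 = 48  (running total: 144)
T_{212}*u_2*v_1*w_2 = 4*-4*4*0 = 0  (running total: 144)
T_{221}*u_2*v_2*w_1 = -4*-4*-1*-3 = 48  (running total: 192)
T_{222}*u_2*v_2*w_2 = 3*-4*-1*0 = 0  (running total: 192)
S = 192

192


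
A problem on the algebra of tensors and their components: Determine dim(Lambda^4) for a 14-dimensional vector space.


The dimension of the space of p-forms on an n-dimensional space is C(n, p).
n = 14, p = 4
C(14, 4) = 14! / (4! * 10!) = 1001

1001


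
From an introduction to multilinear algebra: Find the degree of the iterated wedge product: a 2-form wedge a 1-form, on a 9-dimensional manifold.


The degree of a wedge product is the sum of the degrees of the individual forms.
Degrees: 2, 1
Total degree = 2 + 1 = 3

3


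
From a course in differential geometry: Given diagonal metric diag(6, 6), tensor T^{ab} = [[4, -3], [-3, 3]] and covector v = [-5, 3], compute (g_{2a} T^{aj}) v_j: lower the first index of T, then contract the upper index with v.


Step 1: lower the first index. For a diagonal metric, g_{ia} T^{aj} = g_{ii} T^{ij} (no sum on i).
g_{22} = 6
S_2{}^1 = 6 * T^{21} = 6 * -3 = -18
S_2{}^2 = 6 * T^{22} = 6 * 3 = 18
Step 2: contract S_2{}^j with v_j.
S_2{}^1 * v_1 = -18 * -5 = 90
S_2{}^2 * v_2 = 18 * 3 = 54
Result = 90 + 54 = 144

144


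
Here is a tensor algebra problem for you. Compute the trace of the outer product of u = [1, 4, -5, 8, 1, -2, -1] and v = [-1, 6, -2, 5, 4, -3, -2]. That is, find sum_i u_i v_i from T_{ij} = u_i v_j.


The outer product gives T_{ij} = u_i v_j.
The trace (contraction) is Tr(T) = sum_i T_{ii} = sum_i u_i v_i.
Diagonal entries:
T_{11} = u_1 * v_1 = 1 * -1 = -1
T_{22} = u_2 * v_2 = 4 * 6 = 24
T_{33} = u_3 * v_3 = -5 * -2 = 10
T_{44} = u_4 * v_4 = 8 * 5 = 40
T_{55} = u_5 * v_5 = 1 * 4 = 4
T_{66} = u_6 * v_6 = -2 * -3 = 6
T_{77} = u_7 * v_7 = -1 * -2 = 2
Tr(T) = -1 + 24 + 10 + 40 + 4 + 6 + 2 = 85

85


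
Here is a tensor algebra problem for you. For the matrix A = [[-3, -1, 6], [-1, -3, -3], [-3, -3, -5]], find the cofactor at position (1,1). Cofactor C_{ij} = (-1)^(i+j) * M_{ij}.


To find cofactor C_{11}, delete row 1 and column 1.
The resulting 2x2 submatrix is: [[-3, -3], [-3, -5]]
Minor M_{11} = -3*-5 - -3*-3
  = 15 - 9 = 6
Sign = (-1)^(1+1) = (-1)^2 = 1
Cofactor C_{11} = 1 * 6 = 6

6


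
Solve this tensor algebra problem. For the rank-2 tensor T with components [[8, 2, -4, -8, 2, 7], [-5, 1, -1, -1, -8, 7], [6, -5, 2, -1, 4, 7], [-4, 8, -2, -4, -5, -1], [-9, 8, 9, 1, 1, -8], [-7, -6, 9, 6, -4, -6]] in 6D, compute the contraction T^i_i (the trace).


The contraction (trace) of a rank-2 tensor is the sum of its diagonal elements.
Diagonal entries: A[1,1] = 8, A[2,2] = 1, A[3,3] = 2, A[4,4] = -4, A[5,5] = 1, A[6,6] = -6
Tr(A) = 8 + 1 + 2 + -4 + 1 + -6 = 2

2


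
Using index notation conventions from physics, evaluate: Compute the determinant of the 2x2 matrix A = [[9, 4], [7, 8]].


For a 2x2 matrix [[a, b], [c, d]], det = a*d - b*c.
a = 9, b = 4, c = 7, d = 8
a*d = 9 * 8 = 72
b*c = 4 * 7 = 28
det = 72 - 28 = 44

44


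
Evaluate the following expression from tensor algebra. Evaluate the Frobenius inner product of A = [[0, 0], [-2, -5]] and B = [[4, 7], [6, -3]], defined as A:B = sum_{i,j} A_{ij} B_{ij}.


A:B = sum over all i,j of A_{ij} * B_{ij}.
Row 1: 0*4=0, 0*7=0 => row sum = 0
Row 2: -2*6=-12, -5*-3=15 => row sum = 3
Total = 0 + 3 = 3

3


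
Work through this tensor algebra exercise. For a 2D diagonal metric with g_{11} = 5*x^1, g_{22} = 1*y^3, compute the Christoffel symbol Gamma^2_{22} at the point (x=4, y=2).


For a diagonal metric, Gamma^k_{ij} = (1/2) g^{kk} (dg_{ik}/dx_j + dg_{jk}/dx_i - dg_{ij}/dx_k).
The metric is diagonal, so g_{ab} = 0 for a != b.
At the given point: g_{11} = 20, g_{22} = 8
g^{22} = 1/8
dg_{22}/dx_2 = dg_{22}/dx_2 = 12
dg_{22}/dx_2 = dg_{22}/dx_2 = 12
dg_{22}/dx_2 = dg_{22}/dx_2 = 12
Numerator = 12 + 12 - 12 = 12
Gamma^2_{22} = 12 / (2 * 8) = 3/4

3/4


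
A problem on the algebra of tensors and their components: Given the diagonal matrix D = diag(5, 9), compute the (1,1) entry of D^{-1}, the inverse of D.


For a diagonal matrix, the inverse has entries (D^{-1})_{ii} = 1/d_{ii}.
The diagonal entries are: d_{11} = 5, d_{22} = 9
We need (D^{-1})_{11} = 1/d_{11} = 1/5 = 1/5

1/5


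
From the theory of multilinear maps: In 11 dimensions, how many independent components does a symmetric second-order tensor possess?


A symmetric rank-2 tensor in d dimensions has d(d+1)/2 independent components.
d = 11
d(d+1)/2 = 11 * 12 / 2 = 132 / 2 = 66

66


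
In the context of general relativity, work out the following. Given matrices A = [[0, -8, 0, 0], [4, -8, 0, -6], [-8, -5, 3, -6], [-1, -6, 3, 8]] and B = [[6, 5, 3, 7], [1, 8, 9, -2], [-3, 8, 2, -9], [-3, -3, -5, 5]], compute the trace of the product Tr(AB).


Tr(AB) = sum_i (AB)_{ii} where (AB)_{ii} = sum_k A_{ik} B_{ki}.
(AB)_{11} = 0*6 + -8*1 + 0*-3 + 0*-3 = -8
(AB)_{22} = 4*5 + -8*8 + 0*8 + -6*-3 = -26
(AB)_{33} = -8*3 + -5*9 + 3*2 + -6*-5 = -33
(AB)_{44} = -1*7 + -6*-2 + 3*-9 + 8*5 = 18
Tr(AB) = -8 + -26 + -33 + 18 = -49

-49


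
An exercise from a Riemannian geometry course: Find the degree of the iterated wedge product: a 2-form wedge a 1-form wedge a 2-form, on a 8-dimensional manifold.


The degree of a wedge product is the sum of the degrees of the individual forms.
Degrees: 2, 1, 2
Total degree = 2 + 1 + 2 = 5

5


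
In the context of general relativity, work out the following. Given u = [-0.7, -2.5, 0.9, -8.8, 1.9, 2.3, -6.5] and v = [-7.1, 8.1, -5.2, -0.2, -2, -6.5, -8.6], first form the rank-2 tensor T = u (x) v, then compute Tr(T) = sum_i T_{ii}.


The outer product gives T_{ij} = u_i v_j.
The trace (contraction) is Tr(T) = sum_i T_{ii} = sum_i u_i v_i.
Diagonal entries:
T_{11} = u_1 * v_1 = -0.7 * -7.1 = 4.97
T_{22} = u_2 * v_2 = -2.5 * 8.1 = -20.25
T_{33} = u_3 * v_3 = 0.9 * -5.2 = -4.68
T_{44} = u_4 * v_4 = -8.8 * -0.2 = 1.76
T_{55} = u_5 * v_5 = 1.9 * -2 = -3.8
T_{66} = u_6 * v_6 = 2.3 * -6.5 = -14.95
T_{77} = u_7 * v_7 = -6.5 * -8.6 = 55.9
Tr(T) = 4.97 + -20.25 + -4.68 + 1.76 + -3.8 + -14.95 + 55.9 = 18.95

18.95


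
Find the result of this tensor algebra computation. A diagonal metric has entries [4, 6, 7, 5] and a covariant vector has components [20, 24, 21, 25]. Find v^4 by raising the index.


To raise an index with a diagonal metric: v^i = v_i / g_{ii}.
For index 4: v_4 = 25, g_{44} = 5
v^4 = 25 / 5 = 5

5


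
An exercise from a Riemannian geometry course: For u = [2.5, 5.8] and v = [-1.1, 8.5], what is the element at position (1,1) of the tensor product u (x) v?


The outer product entry T_{ij} = u_i * v_j.
We need i=1, j=1.
u_1 = 2.5, v_1 = -1.1
T_{1,1} = 2.5 * -1.1 = -2.75

-2.75
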